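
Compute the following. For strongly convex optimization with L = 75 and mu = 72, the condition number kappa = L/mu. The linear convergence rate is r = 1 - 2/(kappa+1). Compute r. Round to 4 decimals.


Step 1: Compute the condition number.
kappa = L/mu = 75/72 = 1.0417
Step 2: Compute the convergence rate.
r = 1 - 2/(kappa + 1) = 1 - 2*mu/(L + mu) = (L - mu)/(L + mu) = 3/147 = 0.0204


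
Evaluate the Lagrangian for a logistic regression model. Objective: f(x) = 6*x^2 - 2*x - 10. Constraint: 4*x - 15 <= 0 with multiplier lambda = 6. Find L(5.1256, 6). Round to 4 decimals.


Step 1: Evaluate f(x).
f(5.1256) = 6*5.1256^2 - 2*5.1256 - 10 = 137.3795
Step 2: Evaluate g(x).
g(5.1256) = 4*5.1256 - 15 = 5.5024
Step 3: Compute Lagrangian.
L = 137.3795 + 6*5.5024 = 170.3939


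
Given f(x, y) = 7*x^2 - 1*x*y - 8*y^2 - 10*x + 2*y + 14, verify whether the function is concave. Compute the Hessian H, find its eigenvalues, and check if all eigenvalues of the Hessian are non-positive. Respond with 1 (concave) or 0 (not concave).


The Hessian of f(x,y) = 7*x^2 - 1*x*y - 8*y^2 - 10*x + 2*y + 14 is:
H = [[14, -1], [-1, -16]]
Trace = 14 - 16 = -2
Determinant = 14*-16 - (-1)^2 = -225
Discriminant = (-2)^2 - 4*-225 = 904.0
Eigenvalues: lambda_1 = -16.0333, lambda_2 = 14.0333
The function is not concave.

0


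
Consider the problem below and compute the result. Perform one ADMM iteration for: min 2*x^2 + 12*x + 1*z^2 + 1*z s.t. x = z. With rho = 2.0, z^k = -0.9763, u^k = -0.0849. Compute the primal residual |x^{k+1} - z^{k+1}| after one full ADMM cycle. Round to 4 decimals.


ADMM iteration with rho = 2.0, z^k = -0.9763, u^k = -0.0849
Step 1: x-update.
Minimize 2*x^2 + 12*x + (2.0/2)*(x + 0.9763 - 0.0849)^2
FOC: (2*2 + 2.0)*x = -12 + 2.0*(-0.9763 + 0.0849)
x^{k+1} = -2.2971
Step 2: z-update.
Minimize 1*z^2 + 1*z + (2.0/2)*(-2.2971 - z - 0.0849)^2
FOC: (2*1 + 2.0)*z = -1 + 2.0*(-2.2971 - 0.0849)
z^{k+1} = -1.441
Step 3: u-update.
u^{k+1} = -0.0849 - 2.2971 + 1.441 = -0.941
Step 4: Primal residual = |-2.2971 + 1.441| = 0.8561


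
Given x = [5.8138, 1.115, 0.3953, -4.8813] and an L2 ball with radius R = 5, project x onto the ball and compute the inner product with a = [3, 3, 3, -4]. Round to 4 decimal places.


Step 1: Compute ||x|| (intermediates to 6 decimals).
||x|| = sqrt(5.8138^2 + 1.115^2 + 0.3953^2 + (-4.8813)^2) = 7.682893
Step 2: Project.
Since ||x|| > R, scale = R/||x|| = 5/7.682893 = 0.650797, proj(x) = scale * x
proj(x) = [3.783604, 0.725639, 0.25726, -3.176735]
Step 3: Dot product.
a^T * proj(x) = 3*3.783604 + 3*0.725639 + 3*0.25726 - 4*(-3.176735) = 27.0064


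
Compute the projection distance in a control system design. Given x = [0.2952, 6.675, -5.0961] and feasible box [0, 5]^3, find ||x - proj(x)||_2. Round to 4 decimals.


Project each component onto [0, 5].
clip(0.2952) = 0.2952, clip(6.675) = 5.0, clip(-5.0961) = 0.0
Projection = [0.2952, 5.0, 0.0]
Squared diffs: [0.0, 2.8056, 25.9702]
Distance = sqrt(28.7758) = 5.3643


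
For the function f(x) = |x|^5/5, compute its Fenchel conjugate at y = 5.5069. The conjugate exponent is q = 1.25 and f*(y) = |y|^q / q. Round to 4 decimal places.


The conjugate exponent q satisfies 1/p + 1/q = 1.
p = 5, so q = 5/(5 - 1) = 1.25
|y|^q = 5.5069^1.25 = 8.4359
f*(5.5069) = 8.4359 / 1.25 = 6.7488


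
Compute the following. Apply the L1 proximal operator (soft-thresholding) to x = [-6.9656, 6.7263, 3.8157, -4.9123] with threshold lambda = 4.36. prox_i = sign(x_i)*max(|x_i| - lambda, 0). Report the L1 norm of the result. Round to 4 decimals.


Soft-thresholding with lambda = 4.36:
prox(-6.9656) = sign(-6.9656)*max(|-6.9656| - 4.36, 0) = -2.6056
prox(6.7263) = sign(6.7263)*max(|6.7263| - 4.36, 0) = 2.3663
prox(3.8157) = sign(3.8157)*max(|3.8157| - 4.36, 0) = 0.0
prox(-4.9123) = sign(-4.9123)*max(|-4.9123| - 4.36, 0) = -0.5523
prox(x) = [-2.6056, 2.3663, 0.0, -0.5523]
||prox(x)||_1 = 2.6056 + 2.3663 + 0.0 + 0.5523 = 5.5242


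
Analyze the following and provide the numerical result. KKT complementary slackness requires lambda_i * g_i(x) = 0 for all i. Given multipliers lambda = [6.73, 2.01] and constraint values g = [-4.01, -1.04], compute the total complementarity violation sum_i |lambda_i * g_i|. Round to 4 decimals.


KKT complementary slackness check:
lambda_1 * g_1 = 6.73 * -4.01 = -26.9873
lambda_2 * g_2 = 2.01 * -1.04 = -2.0904
Total violation = 26.9873 + 2.0904 = 29.0777


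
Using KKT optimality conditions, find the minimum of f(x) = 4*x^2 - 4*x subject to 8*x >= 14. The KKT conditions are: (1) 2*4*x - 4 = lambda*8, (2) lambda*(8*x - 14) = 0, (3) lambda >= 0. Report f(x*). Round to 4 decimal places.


Step 1: Try lambda = 0 (constraint inactive).
x_unc = 4/(2*4) = 0.5
Check: 8*0.5 = 4.0 < 14 -- violated!
Step 2: Constraint must be active: 8*x = 14
x* = 14/8 = 1.75
lambda = (2*4*1.75 - 4)/8 = 1.25
Step 3: Compute optimal value.
f(x*) = 4*1.75^2 - 4*1.75 = 5.25


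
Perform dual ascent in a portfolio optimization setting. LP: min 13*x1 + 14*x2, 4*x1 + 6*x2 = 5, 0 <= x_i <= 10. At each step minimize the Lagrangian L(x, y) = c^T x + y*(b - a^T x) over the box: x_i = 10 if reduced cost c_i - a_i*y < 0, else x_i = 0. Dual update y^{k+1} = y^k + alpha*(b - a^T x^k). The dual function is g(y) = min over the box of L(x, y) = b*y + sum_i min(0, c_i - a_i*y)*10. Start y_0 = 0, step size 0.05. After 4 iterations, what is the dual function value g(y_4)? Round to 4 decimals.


Dual ascent for LP: min 13*x1 + 14*x2, 4*x1 + 6*x2 = 5, 0 <= x_i <= 10
Step 1: y^k = 0.0, reduced costs: (13.0, 14.0)
  x^k = (0.0, 0.0), subgradient = b - a^T x = 5.0
  y^{k+1} = 0.0 + 0.05*5.0 = 0.25
Step 2: y^k = 0.25, reduced costs: (12.0, 12.5)
  x^k = (0.0, 0.0), subgradient = b - a^T x = 5.0
  y^{k+1} = 0.25 + 0.05*5.0 = 0.5
Step 3: y^k = 0.5, reduced costs: (11.0, 11.0)
  x^k = (0.0, 0.0), subgradient = b - a^T x = 5.0
  y^{k+1} = 0.5 + 0.05*5.0 = 0.75
Step 4: y^k = 0.75, reduced costs: (10.0, 9.5)
  x^k = (0.0, 0.0), subgradient = b - a^T x = 5.0
  y^{k+1} = 0.75 + 0.05*5.0 = 1.0
Dual objective at y_4 = 1.0: reduced costs (9.0, 8.0), box minimizer x = (0.0, 0.0)
g(y_4) = b*y + (c1 - a1*y)*x1 + (c2 - a2*y)*x2 = 5*1.0 + 9.0*0.0 + 8.0*0.0 = 5.0 + 0.0 + 0.0 = 5.0


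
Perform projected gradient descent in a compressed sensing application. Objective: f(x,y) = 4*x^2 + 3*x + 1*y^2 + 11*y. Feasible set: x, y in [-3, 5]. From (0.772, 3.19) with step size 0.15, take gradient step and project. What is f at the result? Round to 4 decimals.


Step 1: Compute gradient at (0.772, 3.19).
grad_x = 2*4*0.772 + 3 = 9.176
grad_y = 2*1*3.19 + 11 = 17.38
Step 2: Gradient step.
x_raw = 0.772 - 0.15*9.176 = -0.6044
y_raw = 3.19 - 0.15*17.38 = 0.583
Step 3: Project onto [-3, 5].
x_proj = clip(-0.6044) = -0.6044
y_proj = clip(0.583) = 0.583
Step 4: Evaluate f.
f(-0.6044, 0.583) = 6.4009


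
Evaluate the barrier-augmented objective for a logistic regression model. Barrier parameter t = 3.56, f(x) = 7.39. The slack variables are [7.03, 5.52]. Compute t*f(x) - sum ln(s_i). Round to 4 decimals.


Step 1: Compute log-barrier.
ln values: [1.9502, 1.7084]
phi = -(1.9502 + 1.7084) = -3.6586
Step 2: Compute augmented objective.
t*f(x) = 3.56*7.39 = 26.3084
Total = 26.3084 - 3.6586 = 22.6498


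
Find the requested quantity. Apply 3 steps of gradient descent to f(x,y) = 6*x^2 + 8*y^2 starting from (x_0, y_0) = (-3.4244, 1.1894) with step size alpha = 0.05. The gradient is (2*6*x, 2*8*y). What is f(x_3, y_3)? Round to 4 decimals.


Gradient descent on f(x,y) = 6*x^2 + 8*y^2.
Starting point: (-3.4244, 1.1894), alpha = 0.05
Step 1: grad_x = 2*6*-3.4244 = -41.0928, grad_y = 2*8*1.1894 = 19.0304
  x_1 = -3.4244 - 0.05*-41.0928 = -1.3698
  y_1 = 1.1894 - 0.05*19.0304 = 0.2379
Step 2: grad_x = 2*6*-1.3698 = -16.4371, grad_y = 2*8*0.2379 = 3.8061
  x_2 = -1.3698 - 0.05*-16.4371 = -0.5479
  y_2 = 0.2379 - 0.05*3.8061 = 0.0476
Step 3: grad_x = 2*6*-0.5479 = -6.5748, grad_y = 2*8*0.0476 = 0.7612
  x_3 = -0.5479 - 0.05*-6.5748 = -0.2192
  y_3 = 0.0476 - 0.05*0.7612 = 0.0095
f(-0.2192, 0.0095) = 6*(-0.2192)^2 + 8*0.0095^2 = 0.2889


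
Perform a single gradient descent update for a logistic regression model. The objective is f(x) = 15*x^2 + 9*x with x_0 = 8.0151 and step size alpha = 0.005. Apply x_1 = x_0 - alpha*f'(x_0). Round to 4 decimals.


We compute the gradient at x_0 and apply the update.
f'(x) = 30*x + 9
f'(8.0151) = 30*8.0151 + 9 = 249.453
x_1 = 8.0151 - 0.005*249.453 = 6.7678


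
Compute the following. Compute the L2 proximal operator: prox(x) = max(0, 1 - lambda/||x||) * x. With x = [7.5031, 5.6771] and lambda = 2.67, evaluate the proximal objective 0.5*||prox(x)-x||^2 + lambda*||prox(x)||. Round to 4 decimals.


Step 1: Compute ||x||.
||x|| = 9.4088
Step 2: Compute scaling factor.
scale = max(0, 1 - 2.67/9.4088) = 0.7162
Step 3: prox(x) = [5.3739, 4.0661]
||prox(x)|| = 6.7388
Step 4: Proximal objective.
0.5*||prox-x||^2 = 3.5645
lambda*||prox|| = 17.9926
Total = 21.5571


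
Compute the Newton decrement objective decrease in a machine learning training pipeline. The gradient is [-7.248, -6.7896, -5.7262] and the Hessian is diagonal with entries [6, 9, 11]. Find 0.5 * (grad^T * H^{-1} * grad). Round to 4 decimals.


Step 1: H is diagonal, so H^(-1) * g = [-1.208, -0.7544, -0.5206].
Step 2: g^T H^(-1) g = sum_i g_i^2 / H_ii
  = (-7.248)^2/6 + (-6.7896)^2/9 + (-5.7262)^2/11
  = 8.7556 + 5.1221 + 2.9809 = 16.8585
Step 3: Objective decrease = 0.5 * g^T H^(-1) g = 8.4293


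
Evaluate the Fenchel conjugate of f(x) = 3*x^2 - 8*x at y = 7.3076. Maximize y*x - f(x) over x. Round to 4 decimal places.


f*(y) = sup_x {y*x - a*x^2 - b*x} = sup_x {(y-b)*x - a*x^2}
FOC: (y - b) - 2a*x = 0 => x* = (y - b)/(2a)
x* = (7.3076 + 8)/(2*3) = 2.5513
f*(7.3076) = (y-b)^2/(4a) = (7.3076 + 8)^2/(4*3)
= 234.3226/12 = 19.5269


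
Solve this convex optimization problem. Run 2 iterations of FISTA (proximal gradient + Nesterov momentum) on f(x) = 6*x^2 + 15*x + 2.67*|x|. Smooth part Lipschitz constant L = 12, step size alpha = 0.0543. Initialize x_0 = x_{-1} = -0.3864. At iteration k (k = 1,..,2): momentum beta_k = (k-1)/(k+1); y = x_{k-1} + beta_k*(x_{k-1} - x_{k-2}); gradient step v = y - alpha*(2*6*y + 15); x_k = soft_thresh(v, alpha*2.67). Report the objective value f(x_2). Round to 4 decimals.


FISTA on f(x) = 6*x^2 + 15*x + 2.67*|x|
L = 12, alpha = 0.0543
Iteration 1: beta = 0.0, y = -0.3864 + 0.0*(-0.3864 + 0.3864) = -0.3864
  grad(y) = 10.3632, v = y - alpha*grad = -0.9491
  prox(v) = soft_thresh(-0.9491, 0.145) = -0.8041
Iteration 2: beta = 0.3333, y = -0.8041 + 0.3333*(-0.8041 + 0.3864) = -0.9434
  grad(y) = 3.6793, v = y - alpha*grad = -1.1432
  prox(v) = soft_thresh(-1.1432, 0.145) = -0.9982
f(x_2) = 6*(-0.9982)^2 + 15*(-0.9982) + 2.67*|-0.9982| = -6.3294


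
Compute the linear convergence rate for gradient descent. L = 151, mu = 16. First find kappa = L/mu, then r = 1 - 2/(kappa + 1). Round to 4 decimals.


Step 1: Compute the condition number.
kappa = L/mu = 151/16 = 9.4375
Step 2: Compute the convergence rate.
r = 1 - 2/(kappa + 1) = 1 - 2*mu/(L + mu) = (L - mu)/(L + mu) = 135/167 = 0.8084


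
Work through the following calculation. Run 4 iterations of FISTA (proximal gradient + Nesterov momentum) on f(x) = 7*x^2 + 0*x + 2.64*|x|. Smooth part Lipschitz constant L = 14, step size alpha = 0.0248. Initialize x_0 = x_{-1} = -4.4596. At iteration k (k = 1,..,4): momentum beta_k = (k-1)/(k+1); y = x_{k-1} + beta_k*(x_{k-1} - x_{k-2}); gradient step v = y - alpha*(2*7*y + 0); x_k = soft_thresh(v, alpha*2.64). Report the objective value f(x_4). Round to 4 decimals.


FISTA on f(x) = 7*x^2 + 0*x + 2.64*|x|
L = 14, alpha = 0.0248
Iteration 1: beta = 0.0, y = -4.4596 + 0.0*(-4.4596 + 4.4596) = -4.4596
  grad(y) = -62.4344, v = y - alpha*grad = -2.9112
  prox(v) = soft_thresh(-2.9112, 0.0655) = -2.8458
Iteration 2: beta = 0.3333, y = -2.8458 + 0.3333*(-2.8458 + 4.4596) = -2.3078
  grad(y) = -32.3093, v = y - alpha*grad = -1.5065
  prox(v) = soft_thresh(-1.5065, 0.0655) = -1.4411
Iteration 3: beta = 0.5, y = -1.4411 + 0.5*(-1.4411 + 2.8458) = -0.7387
  grad(y) = -10.3421, v = y - alpha*grad = -0.4822
  prox(v) = soft_thresh(-0.4822, 0.0655) = -0.4168
Iteration 4: beta = 0.6, y = -0.4168 + 0.6*(-0.4168 + 1.4411) = 0.1978
  grad(y) = 2.7694, v = y - alpha*grad = 0.1291
  prox(v) = soft_thresh(0.1291, 0.0655) = 0.0637
f(x_4) = 7*0.0637^2 + 0*0.0637 + 2.64*|0.0637| = 0.1964


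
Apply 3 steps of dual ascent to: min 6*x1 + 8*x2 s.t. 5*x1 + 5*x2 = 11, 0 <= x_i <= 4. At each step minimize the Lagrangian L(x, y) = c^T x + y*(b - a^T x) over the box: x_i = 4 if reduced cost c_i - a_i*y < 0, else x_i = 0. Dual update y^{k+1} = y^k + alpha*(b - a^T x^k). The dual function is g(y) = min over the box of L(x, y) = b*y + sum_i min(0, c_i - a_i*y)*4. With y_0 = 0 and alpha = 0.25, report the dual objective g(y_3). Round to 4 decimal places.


Dual ascent for LP: min 6*x1 + 8*x2, 5*x1 + 5*x2 = 11, 0 <= x_i <= 4
Step 1: y^k = 0.0, reduced costs: (6.0, 8.0)
  x^k = (0.0, 0.0), subgradient = b - a^T x = 11.0
  y^{k+1} = 0.0 + 0.25*11.0 = 2.75
Step 2: y^k = 2.75, reduced costs: (-7.75, -5.75)
  x^k = (4.0, 4.0), subgradient = b - a^T x = -29.0
  y^{k+1} = 2.75 + 0.25*-29.0 = -4.5
Step 3: y^k = -4.5, reduced costs: (28.5, 30.5)
  x^k = (0.0, 0.0), subgradient = b - a^T x = 11.0
  y^{k+1} = -4.5 + 0.25*11.0 = -1.75
Dual objective at y_3 = -1.75: reduced costs (14.75, 16.75), box minimizer x = (0.0, 0.0)
g(y_3) = b*y + (c1 - a1*y)*x1 + (c2 - a2*y)*x2 = 11*(-1.75) + 14.75*0.0 + 16.75*0.0 = -19.25 + 0.0 + 0.0 = -19.25


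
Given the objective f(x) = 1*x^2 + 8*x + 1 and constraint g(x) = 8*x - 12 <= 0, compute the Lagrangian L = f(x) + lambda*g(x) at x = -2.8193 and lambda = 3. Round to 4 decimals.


Step 1: Evaluate f(x).
f(-2.8193) = 1*(-2.8193)^2 + 8*(-2.8193) + 1 = -13.6059
Step 2: Evaluate g(x).
g(-2.8193) = 8*-2.8193 - 12 = -34.5544
Step 3: Compute Lagrangian.
L = -13.6059 + 3*-34.5544 = -117.2691


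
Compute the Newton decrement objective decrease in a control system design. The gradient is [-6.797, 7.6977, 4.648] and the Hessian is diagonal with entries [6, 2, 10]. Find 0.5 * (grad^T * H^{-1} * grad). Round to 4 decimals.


Step 1: H is diagonal, so H^(-1) * g = [-1.1328, 3.8489, 0.4648].
Step 2: g^T H^(-1) g = sum_i g_i^2 / H_ii
  = (-6.797)^2/6 + (7.6977)^2/2 + (4.648)^2/10
  = 7.6999 + 29.6273 + 2.1604 = 39.4876
Step 3: Objective decrease = 0.5 * g^T H^(-1) g = 19.7438


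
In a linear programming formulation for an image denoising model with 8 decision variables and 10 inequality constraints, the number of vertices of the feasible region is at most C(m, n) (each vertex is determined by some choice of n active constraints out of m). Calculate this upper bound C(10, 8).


Each vertex corresponds to some choice of n active constraints out of m, so the number of vertices is at most C(m, n) = m! / (n!(m-n)!).
m = 10, n = 8
Numerator: 10 * 9 * 8 * 7 * 6 * 5 * 4 * 3
Denominator: 8! = 40320
C(10, 8) = 45


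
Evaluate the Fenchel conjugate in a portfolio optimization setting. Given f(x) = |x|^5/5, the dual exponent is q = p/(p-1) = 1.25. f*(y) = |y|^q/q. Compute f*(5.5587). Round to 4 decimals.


The conjugate exponent q satisfies 1/p + 1/q = 1.
p = 5, so q = 5/(5 - 1) = 1.25
|y|^q = 5.5587^1.25 = 8.5353
f*(5.5587) = 8.5353 / 1.25 = 6.8282


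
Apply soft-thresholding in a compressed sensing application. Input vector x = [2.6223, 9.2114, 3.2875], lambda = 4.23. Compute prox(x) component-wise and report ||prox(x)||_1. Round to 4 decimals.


Soft-thresholding with lambda = 4.23:
prox(2.6223) = sign(2.6223)*max(|2.6223| - 4.23, 0) = 0.0
prox(9.2114) = sign(9.2114)*max(|9.2114| - 4.23, 0) = 4.9814
prox(3.2875) = sign(3.2875)*max(|3.2875| - 4.23, 0) = 0.0
prox(x) = [0.0, 4.9814, 0.0]
||prox(x)||_1 = 0.0 + 4.9814 + 0.0 = 4.9814


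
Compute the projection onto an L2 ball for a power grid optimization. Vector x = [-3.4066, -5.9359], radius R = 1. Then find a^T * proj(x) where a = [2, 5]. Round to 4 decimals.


Step 1: Compute ||x|| (intermediates to 6 decimals).
||x|| = sqrt((-3.4066)^2 + (-5.9359)^2) = 6.843963
Step 2: Project.
Since ||x|| > R, scale = R/||x|| = 1/6.843963 = 0.146114, proj(x) = scale * x
proj(x) = [-0.497752, -0.867318]
Step 3: Dot product.
a^T * proj(x) = 2*(-0.497752) + 5*(-0.867318) = -5.3321


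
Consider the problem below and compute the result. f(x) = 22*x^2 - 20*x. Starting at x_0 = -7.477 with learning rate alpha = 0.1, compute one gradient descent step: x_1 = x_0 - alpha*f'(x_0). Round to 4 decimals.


We compute the gradient at x_0 and apply the update.
f'(x) = 44*x - 20
f'(-7.477) = 44*-7.477 - 20 = -348.988
x_1 = -7.477 - 0.1*-348.988 = 27.4218


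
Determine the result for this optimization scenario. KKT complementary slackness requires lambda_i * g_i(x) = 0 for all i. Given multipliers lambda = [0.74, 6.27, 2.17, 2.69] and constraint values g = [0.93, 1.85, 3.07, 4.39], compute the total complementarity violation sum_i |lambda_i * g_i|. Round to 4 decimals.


KKT complementary slackness check:
lambda_1 * g_1 = 0.74 * 0.93 = 0.6882
lambda_2 * g_2 = 6.27 * 1.85 = 11.5995
lambda_3 * g_3 = 2.17 * 3.07 = 6.6619
lambda_4 * g_4 = 2.69 * 4.39 = 11.8091
Total violation = 0.6882 + 11.5995 + 6.6619 + 11.8091 = 30.7587


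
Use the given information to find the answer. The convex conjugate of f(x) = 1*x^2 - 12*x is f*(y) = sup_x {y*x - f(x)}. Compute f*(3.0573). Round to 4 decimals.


f*(y) = sup_x {y*x - a*x^2 - b*x} = sup_x {(y-b)*x - a*x^2}
FOC: (y - b) - 2a*x = 0 => x* = (y - b)/(2a)
x* = (3.0573 + 12)/(2*1) = 7.5287
f*(3.0573) = (y-b)^2/(4a) = (3.0573 + 12)^2/(4*1)
= 226.7223/4 = 56.6806


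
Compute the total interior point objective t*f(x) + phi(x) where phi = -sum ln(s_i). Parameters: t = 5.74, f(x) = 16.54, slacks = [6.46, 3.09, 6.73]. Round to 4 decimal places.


Step 1: Compute log-barrier.
ln values: [1.8656, 1.1282, 1.9066]
phi = -(1.8656 + 1.1282 + 1.9066) = -4.9004
Step 2: Compute augmented objective.
t*f(x) = 5.74*16.54 = 94.9396
Total = 94.9396 - 4.9004 = 90.0392


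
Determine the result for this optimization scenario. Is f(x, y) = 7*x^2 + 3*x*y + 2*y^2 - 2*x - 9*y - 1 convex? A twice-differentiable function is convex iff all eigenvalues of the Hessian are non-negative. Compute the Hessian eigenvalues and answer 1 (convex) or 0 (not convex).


The Hessian of f(x,y) = 7*x^2 + 3*x*y + 2*y^2 - 2*x - 9*y - 1 is:
H = [[14, 3], [3, 4]]
Trace = 14 + 4 = 18
Determinant = 14*4 - (3)^2 = 47
Discriminant = (18)^2 - 4*47 = 136.0
Eigenvalues: lambda_1 = 3.169, lambda_2 = 14.831
The function is convex.

1


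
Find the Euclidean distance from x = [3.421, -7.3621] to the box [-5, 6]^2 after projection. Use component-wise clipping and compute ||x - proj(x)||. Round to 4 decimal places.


Project each component onto [-5, 6].
clip(3.421) = 3.421, clip(-7.3621) = -5.0
Projection = [3.421, -5.0]
Squared diffs: [0.0, 5.5795]
Distance = sqrt(5.5795) = 2.3621


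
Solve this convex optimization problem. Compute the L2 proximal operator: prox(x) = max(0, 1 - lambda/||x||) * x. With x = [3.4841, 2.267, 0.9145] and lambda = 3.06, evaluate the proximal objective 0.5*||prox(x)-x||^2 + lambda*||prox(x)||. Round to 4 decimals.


Step 1: Compute ||x||.
||x|| = 4.2561
Step 2: Compute scaling factor.
scale = max(0, 1 - 3.06/4.2561) = 0.281
Step 3: prox(x) = [0.9792, 0.6371, 0.257]
||prox(x)|| = 1.1961
Step 4: Proximal objective.
0.5*||prox-x||^2 = 4.6818
lambda*||prox|| = 3.6601
Total = 8.3419


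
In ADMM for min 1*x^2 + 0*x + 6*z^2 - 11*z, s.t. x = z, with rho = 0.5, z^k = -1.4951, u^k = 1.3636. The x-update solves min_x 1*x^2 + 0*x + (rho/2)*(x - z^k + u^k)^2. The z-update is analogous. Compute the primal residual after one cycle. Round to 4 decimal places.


ADMM iteration with rho = 0.5, z^k = -1.4951, u^k = 1.3636
Step 1: x-update.
Minimize 1*x^2 + 0*x + (0.5/2)*(x + 1.4951 + 1.3636)^2
FOC: (2*1 + 0.5)*x = 0 + 0.5*(-1.4951 - 1.3636)
x^{k+1} = -0.5717
Step 2: z-update.
Minimize 6*z^2 - 11*z + (0.5/2)*(-0.5717 - z + 1.3636)^2
FOC: (2*6 + 0.5)*z = 11 + 0.5*(-0.5717 + 1.3636)
z^{k+1} = 0.9117
Step 3: u-update.
u^{k+1} = 1.3636 - 0.5717 - 0.9117 = -0.1198
Step 4: Primal residual = |-0.5717 - 0.9117| = 1.4834


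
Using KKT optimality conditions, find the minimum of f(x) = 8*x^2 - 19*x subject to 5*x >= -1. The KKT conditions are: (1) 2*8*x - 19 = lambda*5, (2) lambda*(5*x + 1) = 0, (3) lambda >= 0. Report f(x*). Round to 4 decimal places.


Step 1: Try lambda = 0 (constraint inactive).
Stationarity: 2*8*x - 19 = 0
x* = 19/(2*8) = 1.1875
Check constraint: 5*1.1875 = 5.9375 >= -1 -- satisfied.
Step 2: Compute optimal value.
f(x*) = 8*1.1875^2 - 19*1.1875 = -11.2813


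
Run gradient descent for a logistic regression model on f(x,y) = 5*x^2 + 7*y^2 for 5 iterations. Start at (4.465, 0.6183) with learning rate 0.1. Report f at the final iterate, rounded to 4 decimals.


Gradient descent on f(x,y) = 5*x^2 + 7*y^2.
Starting point: (4.465, 0.6183), alpha = 0.1
Step 1: grad_x = 2*5*4.465 = 44.65, grad_y = 2*7*0.6183 = 8.6562
  x_1 = 4.465 - 0.1*44.65 = 0.0
  y_1 = 0.6183 - 0.1*8.6562 = -0.2473
Step 2: grad_x = 2*5*0.0 = 0.0, grad_y = 2*7*-0.2473 = -3.4625
  x_2 = 0.0 - 0.1*0.0 = 0.0
  y_2 = -0.2473 - 0.1*-3.4625 = 0.0989
Step 3: grad_x = 2*5*0.0 = 0.0, grad_y = 2*7*0.0989 = 1.385
  x_3 = 0.0 - 0.1*0.0 = 0.0
  y_3 = 0.0989 - 0.1*1.385 = -0.0396
Step 4: grad_x = 2*5*0.0 = 0.0, grad_y = 2*7*-0.0396 = -0.554
  x_4 = 0.0 - 0.1*0.0 = 0.0
  y_4 = -0.0396 - 0.1*-0.554 = 0.0158
Step 5: grad_x = 2*5*0.0 = 0.0, grad_y = 2*7*0.0158 = 0.2216
  x_5 = 0.0 - 0.1*0.0 = 0.0
  y_5 = 0.0158 - 0.1*0.2216 = -0.0063
f(0.0, -0.0063) = 5*0.0^2 + 7*(-0.0063)^2 = 0.0003


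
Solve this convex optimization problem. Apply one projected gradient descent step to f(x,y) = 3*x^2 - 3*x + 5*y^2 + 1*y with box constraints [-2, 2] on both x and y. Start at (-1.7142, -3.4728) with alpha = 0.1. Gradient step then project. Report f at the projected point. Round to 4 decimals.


Step 1: Compute gradient at (-1.7142, -3.4728).
grad_x = 2*3*-1.7142 - 3 = -13.2852
grad_y = 2*5*-3.4728 + 1 = -33.728
Step 2: Gradient step.
x_raw = -1.7142 - 0.1*-13.2852 = -0.3857
y_raw = -3.4728 - 0.1*-33.728 = -0.1
Step 3: Project onto [-2, 2].
x_proj = clip(-0.3857) = -0.3857
y_proj = clip(-0.1) = -0.1
Step 4: Evaluate f.
f(-0.3857, -0.1) = 1.5533


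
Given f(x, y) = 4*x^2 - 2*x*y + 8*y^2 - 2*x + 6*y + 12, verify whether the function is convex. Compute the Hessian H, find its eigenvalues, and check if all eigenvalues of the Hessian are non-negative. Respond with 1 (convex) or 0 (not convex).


The Hessian of f(x,y) = 4*x^2 - 2*x*y + 8*y^2 - 2*x + 6*y + 12 is:
H = [[8, -2], [-2, 16]]
Trace = 8 + 16 = 24
Determinant = 8*16 - (-2)^2 = 124
Discriminant = (24)^2 - 4*124 = 80.0
Eigenvalues: lambda_1 = 7.5279, lambda_2 = 16.4721
The function is convex.

1


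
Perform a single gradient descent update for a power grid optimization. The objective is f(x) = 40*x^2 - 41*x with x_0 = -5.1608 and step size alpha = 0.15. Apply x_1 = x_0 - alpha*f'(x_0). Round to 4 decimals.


We compute the gradient at x_0 and apply the update.
f'(x) = 80*x - 41
f'(-5.1608) = 80*-5.1608 - 41 = -453.864
x_1 = -5.1608 - 0.15*-453.864 = 62.9188


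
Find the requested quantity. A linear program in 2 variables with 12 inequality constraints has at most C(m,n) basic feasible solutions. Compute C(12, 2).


Each vertex corresponds to some choice of n active constraints out of m, so the number of vertices is at most C(m, n) = m! / (n!(m-n)!).
m = 12, n = 2
Numerator: 12 * 11
Denominator: 2! = 2
C(12, 2) = 66


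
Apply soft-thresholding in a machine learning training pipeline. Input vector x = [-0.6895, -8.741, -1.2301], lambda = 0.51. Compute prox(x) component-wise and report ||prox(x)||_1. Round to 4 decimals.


Soft-thresholding with lambda = 0.51:
prox(-0.6895) = sign(-0.6895)*max(|-0.6895| - 0.51, 0) = -0.1795
prox(-8.741) = sign(-8.741)*max(|-8.741| - 0.51, 0) = -8.231
prox(-1.2301) = sign(-1.2301)*max(|-1.2301| - 0.51, 0) = -0.7201
prox(x) = [-0.1795, -8.231, -0.7201]
||prox(x)||_1 = 0.1795 + 8.231 + 0.7201 = 9.1306


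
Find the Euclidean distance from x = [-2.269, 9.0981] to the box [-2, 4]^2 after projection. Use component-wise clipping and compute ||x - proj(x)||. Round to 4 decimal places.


Project each component onto [-2, 4].
clip(-2.269) = -2.0, clip(9.0981) = 4.0
Projection = [-2.0, 4.0]
Squared diffs: [0.0724, 25.9906]
Distance = sqrt(26.063) = 5.1052


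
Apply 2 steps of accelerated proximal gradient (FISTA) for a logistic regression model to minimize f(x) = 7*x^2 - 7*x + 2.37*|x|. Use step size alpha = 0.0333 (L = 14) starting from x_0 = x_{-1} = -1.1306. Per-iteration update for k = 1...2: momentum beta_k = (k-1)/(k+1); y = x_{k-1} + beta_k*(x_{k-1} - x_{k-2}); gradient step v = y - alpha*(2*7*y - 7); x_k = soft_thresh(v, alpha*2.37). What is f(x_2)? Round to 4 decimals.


FISTA on f(x) = 7*x^2 - 7*x + 2.37*|x|
L = 14, alpha = 0.0333
Iteration 1: beta = 0.0, y = -1.1306 + 0.0*(-1.1306 + 1.1306) = -1.1306
  grad(y) = -22.8284, v = y - alpha*grad = -0.3704
  prox(v) = soft_thresh(-0.3704, 0.0789) = -0.2915
Iteration 2: beta = 0.3333, y = -0.2915 + 0.3333*(-0.2915 + 1.1306) = -0.0118
  grad(y) = -7.1651, v = y - alpha*grad = 0.2268
  prox(v) = soft_thresh(0.2268, 0.0789) = 0.1479
f(x_2) = 7*0.1479^2 - 7*0.1479 + 2.37*|0.1479| = -0.5316


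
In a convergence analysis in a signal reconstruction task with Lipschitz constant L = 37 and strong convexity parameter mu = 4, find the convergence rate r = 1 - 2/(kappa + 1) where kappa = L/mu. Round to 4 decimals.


Step 1: Compute the condition number.
kappa = L/mu = 37/4 = 9.25
Step 2: Compute the convergence rate.
r = 1 - 2/(kappa + 1) = 1 - 2*mu/(L + mu) = (L - mu)/(L + mu) = 33/41 = 0.8049


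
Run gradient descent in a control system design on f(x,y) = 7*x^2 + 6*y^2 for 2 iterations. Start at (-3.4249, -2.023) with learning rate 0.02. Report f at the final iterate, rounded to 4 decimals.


Gradient descent on f(x,y) = 7*x^2 + 6*y^2.
Starting point: (-3.4249, -2.023), alpha = 0.02
Step 1: grad_x = 2*7*-3.4249 = -47.9486, grad_y = 2*6*-2.023 = -24.276
  x_1 = -3.4249 - 0.02*-47.9486 = -2.4659
  y_1 = -2.023 - 0.02*-24.276 = -1.5375
Step 2: grad_x = 2*7*-2.4659 = -34.523, grad_y = 2*6*-1.5375 = -18.4498
  x_2 = -2.4659 - 0.02*-34.523 = -1.7755
  y_2 = -1.5375 - 0.02*-18.4498 = -1.1685
f(-1.7755, -1.1685) = 7*(-1.7755)^2 + 6*(-1.1685)^2 = 30.2582


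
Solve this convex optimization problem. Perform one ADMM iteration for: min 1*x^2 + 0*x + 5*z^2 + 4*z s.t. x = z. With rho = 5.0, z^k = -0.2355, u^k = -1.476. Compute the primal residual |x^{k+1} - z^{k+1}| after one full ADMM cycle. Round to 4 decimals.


ADMM iteration with rho = 5.0, z^k = -0.2355, u^k = -1.476
Step 1: x-update.
Minimize 1*x^2 + 0*x + (5.0/2)*(x + 0.2355 - 1.476)^2
FOC: (2*1 + 5.0)*x = 0 + 5.0*(-0.2355 + 1.476)
x^{k+1} = 0.8861
Step 2: z-update.
Minimize 5*z^2 + 4*z + (5.0/2)*(0.8861 - z - 1.476)^2
FOC: (2*5 + 5.0)*z = -4 + 5.0*(0.8861 - 1.476)
z^{k+1} = -0.4633
Step 3: u-update.
u^{k+1} = -1.476 + 0.8861 + 0.4633 = -0.1266
Step 4: Primal residual = |0.8861 + 0.4633| = 1.3494


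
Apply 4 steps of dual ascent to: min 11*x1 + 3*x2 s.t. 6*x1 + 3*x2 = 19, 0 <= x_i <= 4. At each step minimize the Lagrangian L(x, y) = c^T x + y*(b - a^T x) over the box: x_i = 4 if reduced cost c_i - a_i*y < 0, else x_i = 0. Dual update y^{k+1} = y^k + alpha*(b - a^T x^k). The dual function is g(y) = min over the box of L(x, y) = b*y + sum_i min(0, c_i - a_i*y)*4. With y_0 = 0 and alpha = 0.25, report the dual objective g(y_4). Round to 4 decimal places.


Dual ascent for LP: min 11*x1 + 3*x2, 6*x1 + 3*x2 = 19, 0 <= x_i <= 4
Step 1: y^k = 0.0, reduced costs: (11.0, 3.0)
  x^k = (0.0, 0.0), subgradient = b - a^T x = 19.0
  y^{k+1} = 0.0 + 0.25*19.0 = 4.75
Step 2: y^k = 4.75, reduced costs: (-17.5, -11.25)
  x^k = (4.0, 4.0), subgradient = b - a^T x = -17.0
  y^{k+1} = 4.75 + 0.25*-17.0 = 0.5
Step 3: y^k = 0.5, reduced costs: (8.0, 1.5)
  x^k = (0.0, 0.0), subgradient = b - a^T x = 19.0
  y^{k+1} = 0.5 + 0.25*19.0 = 5.25
Step 4: y^k = 5.25, reduced costs: (-20.5, -12.75)
  x^k = (4.0, 4.0), subgradient = b - a^T x = -17.0
  y^{k+1} = 5.25 + 0.25*-17.0 = 1.0
Dual objective at y_4 = 1.0: reduced costs (5.0, 0.0), box minimizer x = (0.0, 0.0)
g(y_4) = b*y + (c1 - a1*y)*x1 + (c2 - a2*y)*x2 = 19*1.0 + 5.0*0.0 + 0.0*0.0 = 19.0 + 0.0 + 0.0 = 19.0


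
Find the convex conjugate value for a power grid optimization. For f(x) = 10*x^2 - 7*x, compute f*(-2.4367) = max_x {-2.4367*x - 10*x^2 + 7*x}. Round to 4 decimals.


f*(y) = sup_x {y*x - a*x^2 - b*x} = sup_x {(y-b)*x - a*x^2}
FOC: (y - b) - 2a*x = 0 => x* = (y - b)/(2a)
x* = (-2.4367 + 7)/(2*10) = 0.2282
f*(-2.4367) = (y-b)^2/(4a) = (-2.4367 + 7)^2/(4*10)
= 20.8237/40 = 0.5206


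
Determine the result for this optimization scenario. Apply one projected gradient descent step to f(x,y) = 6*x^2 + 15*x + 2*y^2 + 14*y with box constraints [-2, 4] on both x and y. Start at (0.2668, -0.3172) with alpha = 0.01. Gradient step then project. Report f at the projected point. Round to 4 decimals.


Step 1: Compute gradient at (0.2668, -0.3172).
grad_x = 2*6*0.2668 + 15 = 18.2016
grad_y = 2*2*-0.3172 + 14 = 12.7312
Step 2: Gradient step.
x_raw = 0.2668 - 0.01*18.2016 = 0.0848
y_raw = -0.3172 - 0.01*12.7312 = -0.4445
Step 3: Project onto [-2, 4].
x_proj = clip(0.0848) = 0.0848
y_proj = clip(-0.4445) = -0.4445
Step 4: Evaluate f.
f(0.0848, -0.4445) = -4.5131


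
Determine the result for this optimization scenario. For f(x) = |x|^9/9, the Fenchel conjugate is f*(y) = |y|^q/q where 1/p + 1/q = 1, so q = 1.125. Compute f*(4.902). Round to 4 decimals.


The conjugate exponent q satisfies 1/p + 1/q = 1.
p = 9, so q = 9/(9 - 1) = 1.125
|y|^q = 4.902^1.125 = 5.9796
f*(4.902) = 5.9796 / 1.125 = 5.3152


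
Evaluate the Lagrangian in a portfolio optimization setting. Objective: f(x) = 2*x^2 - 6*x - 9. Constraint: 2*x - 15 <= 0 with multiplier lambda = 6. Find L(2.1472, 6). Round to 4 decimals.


Step 1: Evaluate f(x).
f(2.1472) = 2*2.1472^2 - 6*2.1472 - 9 = -12.6623
Step 2: Evaluate g(x).
g(2.1472) = 2*2.1472 - 15 = -10.7056
Step 3: Compute Lagrangian.
L = -12.6623 + 6*-10.7056 = -76.8959


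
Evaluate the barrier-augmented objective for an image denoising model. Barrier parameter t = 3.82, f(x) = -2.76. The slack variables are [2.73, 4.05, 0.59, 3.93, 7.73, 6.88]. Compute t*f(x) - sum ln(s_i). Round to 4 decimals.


Step 1: Compute log-barrier.
ln values: [1.0043, 1.3987, -0.5276, 1.3686, 2.0451, 1.9286]
phi = -(1.0043 + 1.3987 - 0.5276 + 1.3686 + 2.0451 + 1.9286) = -7.2178
Step 2: Compute augmented objective.
t*f(x) = 3.82*-2.76 = -10.5432
Total = -10.5432 - 7.2178 = -17.761


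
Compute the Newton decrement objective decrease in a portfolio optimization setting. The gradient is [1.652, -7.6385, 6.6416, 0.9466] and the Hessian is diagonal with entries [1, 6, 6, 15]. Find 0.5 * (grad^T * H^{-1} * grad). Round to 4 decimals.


Step 1: H is diagonal, so H^(-1) * g = [1.652, -1.2731, 1.1069, 0.0631].
Step 2: g^T H^(-1) g = sum_i g_i^2 / H_ii
  = (1.652)^2/1 + (-7.6385)^2/6 + (6.6416)^2/6 + (0.9466)^2/15
  = 2.7291 + 9.7244 + 7.3518 + 0.0597 = 19.8651
Step 3: Objective decrease = 0.5 * g^T H^(-1) g = 9.9325


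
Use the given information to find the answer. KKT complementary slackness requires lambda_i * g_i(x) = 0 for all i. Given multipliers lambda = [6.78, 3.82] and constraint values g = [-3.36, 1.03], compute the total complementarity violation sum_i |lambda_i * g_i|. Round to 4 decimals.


KKT complementary slackness check:
lambda_1 * g_1 = 6.78 * -3.36 = -22.7808
lambda_2 * g_2 = 3.82 * 1.03 = 3.9346
Total violation = 22.7808 + 3.9346 = 26.7154


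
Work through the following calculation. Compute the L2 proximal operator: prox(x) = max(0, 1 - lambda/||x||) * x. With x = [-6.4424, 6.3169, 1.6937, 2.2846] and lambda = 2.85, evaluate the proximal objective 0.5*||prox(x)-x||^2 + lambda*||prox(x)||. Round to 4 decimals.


Step 1: Compute ||x||.
||x|| = 9.4602
Step 2: Compute scaling factor.
scale = max(0, 1 - 2.85/9.4602) = 0.6987
Step 3: prox(x) = [-4.5016, 4.4139, 1.1835, 1.5963]
||prox(x)|| = 6.6102
Step 4: Proximal objective.
0.5*||prox-x||^2 = 4.0613
lambda*||prox|| = 18.8391
Total = 22.9004


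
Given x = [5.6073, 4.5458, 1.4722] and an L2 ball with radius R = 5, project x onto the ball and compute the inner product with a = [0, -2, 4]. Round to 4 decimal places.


Step 1: Compute ||x|| (intermediates to 6 decimals).
||x|| = sqrt(5.6073^2 + 4.5458^2 + 1.4722^2) = 7.367054
Step 2: Project.
Since ||x|| > R, scale = R/||x|| = 5/7.367054 = 0.678697, proj(x) = scale * x
proj(x) = [3.805658, 3.085221, 0.999178]
Step 3: Dot product.
a^T * proj(x) = 0*3.805658 - 2*3.085221 + 4*0.999178 = -2.1737


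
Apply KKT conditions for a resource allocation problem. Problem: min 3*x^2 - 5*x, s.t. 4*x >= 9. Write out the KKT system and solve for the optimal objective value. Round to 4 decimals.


Step 1: Try lambda = 0 (constraint inactive).
x_unc = 5/(2*3) = 0.8333
Check: 4*0.8333 = 3.3332 < 9 -- violated!
Step 2: Constraint must be active: 4*x = 9
x* = 9/4 = 2.25
lambda = (2*3*2.25 - 5)/4 = 2.125
Step 3: Compute optimal value.
f(x*) = 3*2.25^2 - 5*2.25 = 3.9375


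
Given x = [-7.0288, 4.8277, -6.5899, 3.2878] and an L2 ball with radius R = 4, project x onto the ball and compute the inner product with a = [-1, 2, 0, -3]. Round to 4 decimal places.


Step 1: Compute ||x|| (intermediates to 6 decimals).
||x|| = sqrt((-7.0288)^2 + 4.8277^2 + (-6.5899)^2 + 3.2878^2) = 11.267082
Step 2: Project.
Since ||x|| > R, scale = R/||x|| = 4/11.267082 = 0.355016, proj(x) = scale * x
proj(x) = [-2.495336, 1.713911, -2.33952, 1.167222]
Step 3: Dot product.
a^T * proj(x) = -1*(-2.495336) + 2*1.713911 + 0*(-2.33952) - 3*1.167222 = 2.4215


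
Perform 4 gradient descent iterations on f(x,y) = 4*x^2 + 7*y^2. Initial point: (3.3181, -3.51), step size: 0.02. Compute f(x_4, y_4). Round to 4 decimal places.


Gradient descent on f(x,y) = 4*x^2 + 7*y^2.
Starting point: (3.3181, -3.51), alpha = 0.02
Step 1: grad_x = 2*4*3.3181 = 26.5448, grad_y = 2*7*-3.51 = -49.14
  x_1 = 3.3181 - 0.02*26.5448 = 2.7872
  y_1 = -3.51 - 0.02*-49.14 = -2.5272
Step 2: grad_x = 2*4*2.7872 = 22.2976, grad_y = 2*7*-2.5272 = -35.3808
  x_2 = 2.7872 - 0.02*22.2976 = 2.3413
  y_2 = -2.5272 - 0.02*-35.3808 = -1.8196
Step 3: grad_x = 2*4*2.3413 = 18.73, grad_y = 2*7*-1.8196 = -25.4742
  x_3 = 2.3413 - 0.02*18.73 = 1.9667
  y_3 = -1.8196 - 0.02*-25.4742 = -1.3101
Step 4: grad_x = 2*4*1.9667 = 15.7332, grad_y = 2*7*-1.3101 = -18.3414
  x_4 = 1.9667 - 0.02*15.7332 = 1.652
  y_4 = -1.3101 - 0.02*-18.3414 = -0.9433
f(1.652, -0.9433) = 4*1.652^2 + 7*(-0.9433)^2 = 17.1446


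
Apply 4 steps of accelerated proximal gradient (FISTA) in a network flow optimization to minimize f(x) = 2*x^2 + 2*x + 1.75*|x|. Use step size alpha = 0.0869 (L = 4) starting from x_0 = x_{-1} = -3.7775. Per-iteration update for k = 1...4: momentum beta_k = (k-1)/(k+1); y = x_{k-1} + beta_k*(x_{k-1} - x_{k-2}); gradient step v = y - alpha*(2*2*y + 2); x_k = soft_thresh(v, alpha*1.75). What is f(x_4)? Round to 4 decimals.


FISTA on f(x) = 2*x^2 + 2*x + 1.75*|x|
L = 4, alpha = 0.0869
Iteration 1: beta = 0.0, y = -3.7775 + 0.0*(-3.7775 + 3.7775) = -3.7775
  grad(y) = -13.11, v = y - alpha*grad = -2.6382
  prox(v) = soft_thresh(-2.6382, 0.1521) = -2.4862
Iteration 2: beta = 0.3333, y = -2.4862 + 0.3333*(-2.4862 + 3.7775) = -2.0557
  grad(y) = -6.2229, v = y - alpha*grad = -1.515
  prox(v) = soft_thresh(-1.515, 0.1521) = -1.3629
Iteration 3: beta = 0.5, y = -1.3629 + 0.5*(-1.3629 + 2.4862) = -0.8012
  grad(y) = -1.2049, v = y - alpha*grad = -0.6965
  prox(v) = soft_thresh(-0.6965, 0.1521) = -0.5444
Iteration 4: beta = 0.6, y = -0.5444 + 0.6*(-0.5444 + 1.3629) = -0.0534
  grad(y) = 1.7864, v = y - alpha*grad = -0.2086
  prox(v) = soft_thresh(-0.2086, 0.1521) = -0.0566
f(x_4) = 2*(-0.0566)^2 + 2*(-0.0566) + 1.75*|-0.0566| = -0.0077


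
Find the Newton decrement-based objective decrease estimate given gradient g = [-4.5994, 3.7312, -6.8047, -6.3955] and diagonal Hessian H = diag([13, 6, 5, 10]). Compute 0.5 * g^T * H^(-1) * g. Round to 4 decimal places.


Step 1: H is diagonal, so H^(-1) * g = [-0.3538, 0.6219, -1.3609, -0.6396].
Step 2: g^T H^(-1) g = sum_i g_i^2 / H_ii
  = (-4.5994)^2/13 + (3.7312)^2/6 + (-6.8047)^2/5 + (-6.3955)^2/10
  = 1.6273 + 2.3203 + 9.2608 + 4.0902 = 17.2986
Step 3: Objective decrease = 0.5 * g^T H^(-1) g = 8.6493


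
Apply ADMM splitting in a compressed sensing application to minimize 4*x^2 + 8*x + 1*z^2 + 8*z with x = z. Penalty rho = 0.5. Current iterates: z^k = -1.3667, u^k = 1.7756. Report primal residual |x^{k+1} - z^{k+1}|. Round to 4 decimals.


ADMM iteration with rho = 0.5, z^k = -1.3667, u^k = 1.7756
Step 1: x-update.
Minimize 4*x^2 + 8*x + (0.5/2)*(x + 1.3667 + 1.7756)^2
FOC: (2*4 + 0.5)*x = -8 + 0.5*(-1.3667 - 1.7756)
x^{k+1} = -1.126
Step 2: z-update.
Minimize 1*z^2 + 8*z + (0.5/2)*(-1.126 - z + 1.7756)^2
FOC: (2*1 + 0.5)*z = -8 + 0.5*(-1.126 + 1.7756)
z^{k+1} = -3.0701
Step 3: u-update.
u^{k+1} = 1.7756 - 1.126 + 3.0701 = 3.7197
Step 4: Primal residual = |-1.126 + 3.0701| = 1.9441


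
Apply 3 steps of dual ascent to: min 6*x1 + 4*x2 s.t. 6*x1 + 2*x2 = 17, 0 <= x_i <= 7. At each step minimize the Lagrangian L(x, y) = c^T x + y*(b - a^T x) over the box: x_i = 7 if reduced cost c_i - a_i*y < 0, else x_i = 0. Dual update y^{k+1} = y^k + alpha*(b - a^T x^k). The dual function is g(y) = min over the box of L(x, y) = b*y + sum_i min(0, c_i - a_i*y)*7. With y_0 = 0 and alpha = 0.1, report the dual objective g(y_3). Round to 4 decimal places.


Dual ascent for LP: min 6*x1 + 4*x2, 6*x1 + 2*x2 = 17, 0 <= x_i <= 7
Step 1: y^k = 0.0, reduced costs: (6.0, 4.0)
  x^k = (0.0, 0.0), subgradient = b - a^T x = 17.0
  y^{k+1} = 0.0 + 0.1*17.0 = 1.7
Step 2: y^k = 1.7, reduced costs: (-4.2, 0.6)
  x^k = (7.0, 0.0), subgradient = b - a^T x = -25.0
  y^{k+1} = 1.7 + 0.1*-25.0 = -0.8
Step 3: y^k = -0.8, reduced costs: (10.8, 5.6)
  x^k = (0.0, 0.0), subgradient = b - a^T x = 17.0
  y^{k+1} = -0.8 + 0.1*17.0 = 0.9
Dual objective at y_3 = 0.9: reduced costs (0.6, 2.2), box minimizer x = (0.0, 0.0)
g(y_3) = b*y + (c1 - a1*y)*x1 + (c2 - a2*y)*x2 = 17*0.9 + 0.6*0.0 + 2.2*0.0 = 15.3 + 0.0 + 0.0 = 15.3


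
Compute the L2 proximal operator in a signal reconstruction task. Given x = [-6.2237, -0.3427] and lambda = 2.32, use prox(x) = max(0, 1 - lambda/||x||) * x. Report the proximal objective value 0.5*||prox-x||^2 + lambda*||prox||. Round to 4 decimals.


Step 1: Compute ||x||.
||x|| = 6.2331
Step 2: Compute scaling factor.
scale = max(0, 1 - 2.32/6.2331) = 0.6278
Step 3: prox(x) = [-3.9072, -0.2151]
||prox(x)|| = 3.9131
Step 4: Proximal objective.
0.5*||prox-x||^2 = 2.6912
lambda*||prox|| = 9.0784
Total = 11.7697


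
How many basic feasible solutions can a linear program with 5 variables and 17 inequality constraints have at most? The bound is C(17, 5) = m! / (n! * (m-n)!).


Each vertex corresponds to some choice of n active constraints out of m, so the number of vertices is at most C(m, n) = m! / (n!(m-n)!).
m = 17, n = 5
Numerator: 17 * 16 * 15 * 14 * 13
Denominator: 5! = 120
C(17, 5) = 6188


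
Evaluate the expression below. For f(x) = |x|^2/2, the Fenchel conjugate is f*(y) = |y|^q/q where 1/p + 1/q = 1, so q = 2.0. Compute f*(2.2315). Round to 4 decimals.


The conjugate exponent q satisfies 1/p + 1/q = 1.
p = 2, so q = 2/(2 - 1) = 2.0
|y|^q = 2.2315^2.0 = 4.9796
f*(2.2315) = 4.9796 / 2.0 = 2.4898


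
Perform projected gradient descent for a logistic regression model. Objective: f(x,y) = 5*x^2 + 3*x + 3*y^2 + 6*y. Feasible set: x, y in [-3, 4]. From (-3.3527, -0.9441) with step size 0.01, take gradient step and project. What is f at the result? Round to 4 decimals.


Step 1: Compute gradient at (-3.3527, -0.9441).
grad_x = 2*5*-3.3527 + 3 = -30.527
grad_y = 2*3*-0.9441 + 6 = 0.3354
Step 2: Gradient step.
x_raw = -3.3527 - 0.01*-30.527 = -3.0474
y_raw = -0.9441 - 0.01*0.3354 = -0.9475
Step 3: Project onto [-3, 4].
x_proj = clip(-3.0474) = -3.0
y_proj = clip(-0.9475) = -0.9475
Step 4: Evaluate f.
f(-3.0, -0.9475) = 33.0083


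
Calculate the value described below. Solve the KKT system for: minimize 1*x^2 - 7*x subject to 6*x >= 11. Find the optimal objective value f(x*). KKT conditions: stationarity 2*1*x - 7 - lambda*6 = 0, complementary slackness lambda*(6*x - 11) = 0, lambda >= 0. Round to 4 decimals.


Step 1: Try lambda = 0 (constraint inactive).
Stationarity: 2*1*x - 7 = 0
x* = 7/(2*1) = 3.5
Check constraint: 6*3.5 = 21.0 >= 11 -- satisfied.
Step 2: Compute optimal value.
f(x*) = 1*3.5^2 - 7*3.5 = -12.25
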